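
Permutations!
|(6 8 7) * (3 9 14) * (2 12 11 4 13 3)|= 24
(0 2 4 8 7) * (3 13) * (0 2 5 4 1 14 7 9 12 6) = (0 5 4 8 9 12 6)(1 14 7 2)(3 13) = [5, 14, 1, 13, 8, 4, 0, 2, 9, 12, 10, 11, 6, 3, 7]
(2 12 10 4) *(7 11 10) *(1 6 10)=(1 6 10 4 2 12 7 11)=[0, 6, 12, 3, 2, 5, 10, 11, 8, 9, 4, 1, 7]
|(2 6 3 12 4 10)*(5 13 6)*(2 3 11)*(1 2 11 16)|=12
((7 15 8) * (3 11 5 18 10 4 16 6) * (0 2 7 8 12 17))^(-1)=((0 2 7 15 12 17)(3 11 5 18 10 4 16 6))^(-1)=(0 17 12 15 7 2)(3 6 16 4 10 18 5 11)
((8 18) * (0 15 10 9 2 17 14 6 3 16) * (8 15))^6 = ((0 8 18 15 10 9 2 17 14 6 3 16))^6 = (0 2)(3 10)(6 15)(8 17)(9 16)(14 18)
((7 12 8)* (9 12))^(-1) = ((7 9 12 8))^(-1) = (7 8 12 9)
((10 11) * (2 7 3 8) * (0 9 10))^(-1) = ((0 9 10 11)(2 7 3 8))^(-1) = (0 11 10 9)(2 8 3 7)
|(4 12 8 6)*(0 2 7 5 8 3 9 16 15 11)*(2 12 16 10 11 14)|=|(0 12 3 9 10 11)(2 7 5 8 6 4 16 15 14)|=18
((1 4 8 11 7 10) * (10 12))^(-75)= ((1 4 8 11 7 12 10))^(-75)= (1 8 7 10 4 11 12)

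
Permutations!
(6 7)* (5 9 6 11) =(5 9 6 7 11) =[0, 1, 2, 3, 4, 9, 7, 11, 8, 6, 10, 5]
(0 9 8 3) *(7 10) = (0 9 8 3)(7 10) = [9, 1, 2, 0, 4, 5, 6, 10, 3, 8, 7]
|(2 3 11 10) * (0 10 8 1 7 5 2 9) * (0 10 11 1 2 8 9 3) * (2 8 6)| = |(0 11 9 10 3 1 7 5 6 2)| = 10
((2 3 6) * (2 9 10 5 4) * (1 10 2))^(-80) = (10)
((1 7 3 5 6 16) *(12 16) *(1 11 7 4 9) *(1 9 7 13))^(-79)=((1 4 7 3 5 6 12 16 11 13))^(-79)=(1 4 7 3 5 6 12 16 11 13)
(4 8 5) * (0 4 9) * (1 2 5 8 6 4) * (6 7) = (0 1 2 5 9)(4 7 6) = [1, 2, 5, 3, 7, 9, 4, 6, 8, 0]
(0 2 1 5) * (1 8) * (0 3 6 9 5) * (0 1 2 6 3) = [6, 1, 8, 3, 4, 0, 9, 7, 2, 5] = (0 6 9 5)(2 8)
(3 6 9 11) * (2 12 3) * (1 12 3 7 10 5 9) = [0, 12, 3, 6, 4, 9, 1, 10, 8, 11, 5, 2, 7] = (1 12 7 10 5 9 11 2 3 6)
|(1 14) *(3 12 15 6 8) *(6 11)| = |(1 14)(3 12 15 11 6 8)| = 6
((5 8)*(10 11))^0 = (11)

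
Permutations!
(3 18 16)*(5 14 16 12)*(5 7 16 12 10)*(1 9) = (1 9)(3 18 10 5 14 12 7 16) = [0, 9, 2, 18, 4, 14, 6, 16, 8, 1, 5, 11, 7, 13, 12, 15, 3, 17, 10]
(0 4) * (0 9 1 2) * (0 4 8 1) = [8, 2, 4, 3, 9, 5, 6, 7, 1, 0] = (0 8 1 2 4 9)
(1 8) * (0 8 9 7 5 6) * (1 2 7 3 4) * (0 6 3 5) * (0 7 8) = (1 9 5 3 4)(2 8) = [0, 9, 8, 4, 1, 3, 6, 7, 2, 5]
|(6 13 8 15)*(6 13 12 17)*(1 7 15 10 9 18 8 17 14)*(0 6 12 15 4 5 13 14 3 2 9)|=17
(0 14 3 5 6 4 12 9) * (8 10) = (0 14 3 5 6 4 12 9)(8 10) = [14, 1, 2, 5, 12, 6, 4, 7, 10, 0, 8, 11, 9, 13, 3]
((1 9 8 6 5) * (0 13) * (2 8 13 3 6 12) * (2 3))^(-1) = ((0 2 8 12 3 6 5 1 9 13))^(-1) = (0 13 9 1 5 6 3 12 8 2)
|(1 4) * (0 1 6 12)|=5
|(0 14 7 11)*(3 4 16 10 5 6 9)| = |(0 14 7 11)(3 4 16 10 5 6 9)| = 28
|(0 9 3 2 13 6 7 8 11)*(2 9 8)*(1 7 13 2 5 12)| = 12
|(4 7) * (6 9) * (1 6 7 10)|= |(1 6 9 7 4 10)|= 6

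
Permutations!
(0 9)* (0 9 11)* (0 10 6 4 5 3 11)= (3 11 10 6 4 5)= [0, 1, 2, 11, 5, 3, 4, 7, 8, 9, 6, 10]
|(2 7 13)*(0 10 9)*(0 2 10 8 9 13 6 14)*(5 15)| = 14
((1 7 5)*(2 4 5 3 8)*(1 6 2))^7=(1 8 3 7)(2 6 5 4)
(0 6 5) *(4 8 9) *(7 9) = (0 6 5)(4 8 7 9) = [6, 1, 2, 3, 8, 0, 5, 9, 7, 4]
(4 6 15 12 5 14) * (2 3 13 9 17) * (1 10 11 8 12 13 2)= (1 10 11 8 12 5 14 4 6 15 13 9 17)(2 3)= [0, 10, 3, 2, 6, 14, 15, 7, 12, 17, 11, 8, 5, 9, 4, 13, 16, 1]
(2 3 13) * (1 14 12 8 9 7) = (1 14 12 8 9 7)(2 3 13) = [0, 14, 3, 13, 4, 5, 6, 1, 9, 7, 10, 11, 8, 2, 12]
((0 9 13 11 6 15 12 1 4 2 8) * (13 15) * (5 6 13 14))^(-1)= (0 8 2 4 1 12 15 9)(5 14 6)(11 13)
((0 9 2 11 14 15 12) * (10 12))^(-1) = (0 12 10 15 14 11 2 9)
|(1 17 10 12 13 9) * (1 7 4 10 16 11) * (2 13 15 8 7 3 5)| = 60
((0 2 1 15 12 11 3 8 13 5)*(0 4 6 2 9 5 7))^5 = ((0 9 5 4 6 2 1 15 12 11 3 8 13 7))^5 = (0 2 3 9 1 8 5 15 13 4 12 7 6 11)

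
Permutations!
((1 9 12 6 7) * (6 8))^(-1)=((1 9 12 8 6 7))^(-1)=(1 7 6 8 12 9)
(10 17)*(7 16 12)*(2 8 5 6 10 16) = (2 8 5 6 10 17 16 12 7) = [0, 1, 8, 3, 4, 6, 10, 2, 5, 9, 17, 11, 7, 13, 14, 15, 12, 16]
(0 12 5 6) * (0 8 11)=[12, 1, 2, 3, 4, 6, 8, 7, 11, 9, 10, 0, 5]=(0 12 5 6 8 11)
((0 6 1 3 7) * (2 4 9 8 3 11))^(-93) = (0 8 2 6 3 4 1 7 9 11)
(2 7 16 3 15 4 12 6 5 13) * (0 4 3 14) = (0 4 12 6 5 13 2 7 16 14)(3 15) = [4, 1, 7, 15, 12, 13, 5, 16, 8, 9, 10, 11, 6, 2, 0, 3, 14]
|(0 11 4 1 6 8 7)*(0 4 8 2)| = 8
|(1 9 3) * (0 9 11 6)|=6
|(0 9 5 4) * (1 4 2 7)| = 7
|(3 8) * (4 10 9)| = |(3 8)(4 10 9)| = 6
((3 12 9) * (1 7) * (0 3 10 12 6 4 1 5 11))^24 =(12)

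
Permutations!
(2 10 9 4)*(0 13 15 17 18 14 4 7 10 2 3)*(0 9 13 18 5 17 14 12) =(0 18 12)(3 9 7 10 13 15 14 4)(5 17) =[18, 1, 2, 9, 3, 17, 6, 10, 8, 7, 13, 11, 0, 15, 4, 14, 16, 5, 12]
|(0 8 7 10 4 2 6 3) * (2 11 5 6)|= 9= |(0 8 7 10 4 11 5 6 3)|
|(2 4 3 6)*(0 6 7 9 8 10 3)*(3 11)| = |(0 6 2 4)(3 7 9 8 10 11)| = 12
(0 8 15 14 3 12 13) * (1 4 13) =[8, 4, 2, 12, 13, 5, 6, 7, 15, 9, 10, 11, 1, 0, 3, 14] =(0 8 15 14 3 12 1 4 13)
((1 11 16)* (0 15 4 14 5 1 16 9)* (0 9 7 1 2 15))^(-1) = ((16)(1 11 7)(2 15 4 14 5))^(-1) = (16)(1 7 11)(2 5 14 4 15)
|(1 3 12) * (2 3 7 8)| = 6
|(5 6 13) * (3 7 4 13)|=6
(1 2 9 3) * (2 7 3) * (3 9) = (1 7 9 2 3) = [0, 7, 3, 1, 4, 5, 6, 9, 8, 2]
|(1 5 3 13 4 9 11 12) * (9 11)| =|(1 5 3 13 4 11 12)| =7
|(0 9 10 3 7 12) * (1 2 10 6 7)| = 20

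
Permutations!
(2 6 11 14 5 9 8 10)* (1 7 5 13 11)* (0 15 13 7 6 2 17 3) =(0 15 13 11 14 7 5 9 8 10 17 3)(1 6) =[15, 6, 2, 0, 4, 9, 1, 5, 10, 8, 17, 14, 12, 11, 7, 13, 16, 3]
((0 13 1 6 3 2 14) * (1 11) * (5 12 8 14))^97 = ((0 13 11 1 6 3 2 5 12 8 14))^97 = (0 8 5 3 1 13 14 12 2 6 11)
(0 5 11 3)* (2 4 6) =[5, 1, 4, 0, 6, 11, 2, 7, 8, 9, 10, 3] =(0 5 11 3)(2 4 6)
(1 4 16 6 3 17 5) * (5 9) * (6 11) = (1 4 16 11 6 3 17 9 5) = [0, 4, 2, 17, 16, 1, 3, 7, 8, 5, 10, 6, 12, 13, 14, 15, 11, 9]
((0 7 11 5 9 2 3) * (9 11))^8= (11)(0 2 7 3 9)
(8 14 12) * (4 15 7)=(4 15 7)(8 14 12)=[0, 1, 2, 3, 15, 5, 6, 4, 14, 9, 10, 11, 8, 13, 12, 7]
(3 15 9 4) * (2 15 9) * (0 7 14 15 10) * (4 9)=(0 7 14 15 2 10)(3 4)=[7, 1, 10, 4, 3, 5, 6, 14, 8, 9, 0, 11, 12, 13, 15, 2]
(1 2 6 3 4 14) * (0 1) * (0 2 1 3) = (0 3 4 14 2 6) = [3, 1, 6, 4, 14, 5, 0, 7, 8, 9, 10, 11, 12, 13, 2]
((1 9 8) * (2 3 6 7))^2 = (1 8 9)(2 6)(3 7)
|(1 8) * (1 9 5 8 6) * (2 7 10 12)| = |(1 6)(2 7 10 12)(5 8 9)| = 12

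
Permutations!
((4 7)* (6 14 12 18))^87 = (4 7)(6 18 12 14)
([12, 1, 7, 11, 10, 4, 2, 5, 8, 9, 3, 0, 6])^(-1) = [11, 1, 6, 10, 5, 7, 12, 2, 8, 9, 4, 3, 0]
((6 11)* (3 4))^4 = ((3 4)(6 11))^4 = (11)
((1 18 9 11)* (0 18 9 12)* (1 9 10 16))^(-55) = (0 12 18)(1 16 10)(9 11)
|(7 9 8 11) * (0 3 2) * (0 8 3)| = |(2 8 11 7 9 3)| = 6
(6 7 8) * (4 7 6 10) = (4 7 8 10) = [0, 1, 2, 3, 7, 5, 6, 8, 10, 9, 4]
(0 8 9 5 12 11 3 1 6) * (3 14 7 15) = [8, 6, 2, 1, 4, 12, 0, 15, 9, 5, 10, 14, 11, 13, 7, 3] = (0 8 9 5 12 11 14 7 15 3 1 6)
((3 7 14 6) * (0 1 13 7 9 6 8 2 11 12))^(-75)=((0 1 13 7 14 8 2 11 12)(3 9 6))^(-75)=(0 2 7)(1 11 14)(8 13 12)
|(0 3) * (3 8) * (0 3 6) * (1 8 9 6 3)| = 3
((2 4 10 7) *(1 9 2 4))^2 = (1 2 9)(4 7 10) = ((1 9 2)(4 10 7))^2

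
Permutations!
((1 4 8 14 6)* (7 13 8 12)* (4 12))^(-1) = (1 6 14 8 13 7 12)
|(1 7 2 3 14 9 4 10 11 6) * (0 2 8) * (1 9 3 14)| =35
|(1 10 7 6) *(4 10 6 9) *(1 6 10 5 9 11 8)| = |(1 10 7 11 8)(4 5 9)| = 15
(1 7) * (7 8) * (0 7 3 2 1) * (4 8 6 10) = (0 7)(1 6 10 4 8 3 2) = [7, 6, 1, 2, 8, 5, 10, 0, 3, 9, 4]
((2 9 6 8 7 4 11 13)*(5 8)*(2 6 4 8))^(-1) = ((2 9 4 11 13 6 5)(7 8))^(-1) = (2 5 6 13 11 4 9)(7 8)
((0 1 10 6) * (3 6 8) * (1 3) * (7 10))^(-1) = (0 6 3)(1 8 10 7) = ((0 3 6)(1 7 10 8))^(-1)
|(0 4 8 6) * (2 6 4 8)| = 5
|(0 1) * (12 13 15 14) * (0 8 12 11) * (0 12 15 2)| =9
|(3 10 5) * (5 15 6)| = 5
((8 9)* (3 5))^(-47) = (3 5)(8 9)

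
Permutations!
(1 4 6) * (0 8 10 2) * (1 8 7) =(0 7 1 4 6 8 10 2) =[7, 4, 0, 3, 6, 5, 8, 1, 10, 9, 2]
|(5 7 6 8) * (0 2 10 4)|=|(0 2 10 4)(5 7 6 8)|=4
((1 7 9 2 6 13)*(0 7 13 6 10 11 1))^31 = ((0 7 9 2 10 11 1 13))^31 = (0 13 1 11 10 2 9 7)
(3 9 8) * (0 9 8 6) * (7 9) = (0 7 9 6)(3 8) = [7, 1, 2, 8, 4, 5, 0, 9, 3, 6]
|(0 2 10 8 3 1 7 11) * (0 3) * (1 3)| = 12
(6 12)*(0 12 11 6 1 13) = (0 12 1 13)(6 11) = [12, 13, 2, 3, 4, 5, 11, 7, 8, 9, 10, 6, 1, 0]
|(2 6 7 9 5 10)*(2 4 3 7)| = 6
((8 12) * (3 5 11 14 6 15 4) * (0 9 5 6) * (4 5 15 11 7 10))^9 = ((0 9 15 5 7 10 4 3 6 11 14)(8 12))^9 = (0 11 3 10 5 9 14 6 4 7 15)(8 12)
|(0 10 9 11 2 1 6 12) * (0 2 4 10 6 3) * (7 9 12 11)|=|(0 6 11 4 10 12 2 1 3)(7 9)|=18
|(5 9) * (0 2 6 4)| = 4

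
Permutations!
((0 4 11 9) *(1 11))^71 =(0 4 1 11 9)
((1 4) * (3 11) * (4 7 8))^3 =((1 7 8 4)(3 11))^3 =(1 4 8 7)(3 11)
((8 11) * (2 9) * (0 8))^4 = (0 8 11)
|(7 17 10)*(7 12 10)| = |(7 17)(10 12)| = 2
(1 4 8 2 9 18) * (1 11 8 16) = (1 4 16)(2 9 18 11 8) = [0, 4, 9, 3, 16, 5, 6, 7, 2, 18, 10, 8, 12, 13, 14, 15, 1, 17, 11]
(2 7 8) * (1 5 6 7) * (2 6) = [0, 5, 1, 3, 4, 2, 7, 8, 6] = (1 5 2)(6 7 8)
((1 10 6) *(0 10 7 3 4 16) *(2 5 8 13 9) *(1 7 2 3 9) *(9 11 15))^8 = (0 4 9 11 6)(1 8 2 13 5)(3 15 7 10 16)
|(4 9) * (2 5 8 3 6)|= 10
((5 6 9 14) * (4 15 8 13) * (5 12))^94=(4 8)(5 12 14 9 6)(13 15)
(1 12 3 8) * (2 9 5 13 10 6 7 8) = (1 12 3 2 9 5 13 10 6 7 8) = [0, 12, 9, 2, 4, 13, 7, 8, 1, 5, 6, 11, 3, 10]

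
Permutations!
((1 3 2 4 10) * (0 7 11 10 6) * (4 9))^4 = ((0 7 11 10 1 3 2 9 4 6))^4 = (0 1 4 11 2)(3 6 10 9 7)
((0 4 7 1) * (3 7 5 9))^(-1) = (0 1 7 3 9 5 4)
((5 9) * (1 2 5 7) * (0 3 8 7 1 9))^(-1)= (0 5 2 1 9 7 8 3)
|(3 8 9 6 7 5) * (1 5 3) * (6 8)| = 6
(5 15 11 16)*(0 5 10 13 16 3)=(0 5 15 11 3)(10 13 16)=[5, 1, 2, 0, 4, 15, 6, 7, 8, 9, 13, 3, 12, 16, 14, 11, 10]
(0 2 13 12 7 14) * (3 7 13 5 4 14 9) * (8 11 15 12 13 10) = (0 2 5 4 14)(3 7 9)(8 11 15 12 10) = [2, 1, 5, 7, 14, 4, 6, 9, 11, 3, 8, 15, 10, 13, 0, 12]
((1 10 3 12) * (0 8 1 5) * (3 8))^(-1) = ((0 3 12 5)(1 10 8))^(-1) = (0 5 12 3)(1 8 10)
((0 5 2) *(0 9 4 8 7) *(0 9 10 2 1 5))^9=(1 5)(2 10)(4 8 7 9)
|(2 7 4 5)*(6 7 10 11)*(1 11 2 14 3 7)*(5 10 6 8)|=11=|(1 11 8 5 14 3 7 4 10 2 6)|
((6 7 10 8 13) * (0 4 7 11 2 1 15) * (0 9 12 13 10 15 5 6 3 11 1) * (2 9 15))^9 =(15)(0 4 7 2)(3 13 12 9 11)(8 10)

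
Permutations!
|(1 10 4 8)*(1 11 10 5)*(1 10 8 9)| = |(1 5 10 4 9)(8 11)| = 10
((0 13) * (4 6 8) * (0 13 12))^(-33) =(13)(0 12)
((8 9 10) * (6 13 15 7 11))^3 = ((6 13 15 7 11)(8 9 10))^3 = (6 7 13 11 15)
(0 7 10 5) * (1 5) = (0 7 10 1 5) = [7, 5, 2, 3, 4, 0, 6, 10, 8, 9, 1]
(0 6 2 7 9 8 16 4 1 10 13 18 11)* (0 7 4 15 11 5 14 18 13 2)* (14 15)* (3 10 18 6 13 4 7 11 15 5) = (0 13 4 1 18 3 10 2 7 9 8 16 14 6) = [13, 18, 7, 10, 1, 5, 0, 9, 16, 8, 2, 11, 12, 4, 6, 15, 14, 17, 3]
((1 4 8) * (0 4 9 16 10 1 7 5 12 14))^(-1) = ((0 4 8 7 5 12 14)(1 9 16 10))^(-1) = (0 14 12 5 7 8 4)(1 10 16 9)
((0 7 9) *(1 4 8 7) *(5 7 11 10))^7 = (0 7 10 8 1 9 5 11 4)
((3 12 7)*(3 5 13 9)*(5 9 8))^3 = ((3 12 7 9)(5 13 8))^3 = (13)(3 9 7 12)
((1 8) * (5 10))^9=((1 8)(5 10))^9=(1 8)(5 10)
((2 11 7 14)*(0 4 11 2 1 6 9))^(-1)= ((0 4 11 7 14 1 6 9))^(-1)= (0 9 6 1 14 7 11 4)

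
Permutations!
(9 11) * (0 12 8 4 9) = (0 12 8 4 9 11) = [12, 1, 2, 3, 9, 5, 6, 7, 4, 11, 10, 0, 8]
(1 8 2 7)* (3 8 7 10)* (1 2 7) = (2 10 3 8 7) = [0, 1, 10, 8, 4, 5, 6, 2, 7, 9, 3]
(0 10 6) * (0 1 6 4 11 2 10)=[0, 6, 10, 3, 11, 5, 1, 7, 8, 9, 4, 2]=(1 6)(2 10 4 11)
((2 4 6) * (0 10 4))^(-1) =(0 2 6 4 10)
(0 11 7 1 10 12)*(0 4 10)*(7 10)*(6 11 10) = [10, 0, 2, 3, 7, 5, 11, 1, 8, 9, 12, 6, 4] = (0 10 12 4 7 1)(6 11)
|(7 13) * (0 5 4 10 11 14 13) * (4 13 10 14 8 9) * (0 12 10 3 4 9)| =24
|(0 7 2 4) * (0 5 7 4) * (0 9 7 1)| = 12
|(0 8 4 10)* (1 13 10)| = |(0 8 4 1 13 10)| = 6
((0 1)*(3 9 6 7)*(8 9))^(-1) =((0 1)(3 8 9 6 7))^(-1) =(0 1)(3 7 6 9 8)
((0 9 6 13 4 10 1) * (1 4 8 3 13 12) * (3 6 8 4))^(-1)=((0 9 8 6 12 1)(3 13 4 10))^(-1)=(0 1 12 6 8 9)(3 10 4 13)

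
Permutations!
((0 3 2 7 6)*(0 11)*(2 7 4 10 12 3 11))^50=(2 4 10 12 3 7 6)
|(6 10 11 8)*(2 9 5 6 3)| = 8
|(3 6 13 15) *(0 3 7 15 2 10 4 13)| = |(0 3 6)(2 10 4 13)(7 15)| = 12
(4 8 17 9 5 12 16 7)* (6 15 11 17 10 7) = (4 8 10 7)(5 12 16 6 15 11 17 9) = [0, 1, 2, 3, 8, 12, 15, 4, 10, 5, 7, 17, 16, 13, 14, 11, 6, 9]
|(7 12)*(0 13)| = |(0 13)(7 12)| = 2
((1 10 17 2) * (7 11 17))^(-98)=((1 10 7 11 17 2))^(-98)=(1 17 7)(2 11 10)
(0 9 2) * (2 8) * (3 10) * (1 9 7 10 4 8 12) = (0 7 10 3 4 8 2)(1 9 12) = [7, 9, 0, 4, 8, 5, 6, 10, 2, 12, 3, 11, 1]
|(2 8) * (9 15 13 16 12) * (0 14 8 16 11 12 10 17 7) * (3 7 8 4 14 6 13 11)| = |(0 6 13 3 7)(2 16 10 17 8)(4 14)(9 15 11 12)| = 20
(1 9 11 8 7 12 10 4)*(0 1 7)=(0 1 9 11 8)(4 7 12 10)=[1, 9, 2, 3, 7, 5, 6, 12, 0, 11, 4, 8, 10]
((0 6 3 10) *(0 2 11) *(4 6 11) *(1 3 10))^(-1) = ((0 11)(1 3)(2 4 6 10))^(-1) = (0 11)(1 3)(2 10 6 4)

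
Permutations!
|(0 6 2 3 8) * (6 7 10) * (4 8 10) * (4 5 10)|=9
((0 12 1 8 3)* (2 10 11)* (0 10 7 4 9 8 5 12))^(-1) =((1 5 12)(2 7 4 9 8 3 10 11))^(-1) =(1 12 5)(2 11 10 3 8 9 4 7)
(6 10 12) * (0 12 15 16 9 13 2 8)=(0 12 6 10 15 16 9 13 2 8)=[12, 1, 8, 3, 4, 5, 10, 7, 0, 13, 15, 11, 6, 2, 14, 16, 9]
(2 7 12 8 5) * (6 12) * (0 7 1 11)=(0 7 6 12 8 5 2 1 11)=[7, 11, 1, 3, 4, 2, 12, 6, 5, 9, 10, 0, 8]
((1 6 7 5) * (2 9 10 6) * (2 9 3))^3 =((1 9 10 6 7 5)(2 3))^3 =(1 6)(2 3)(5 10)(7 9)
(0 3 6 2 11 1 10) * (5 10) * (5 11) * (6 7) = (0 3 7 6 2 5 10)(1 11) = [3, 11, 5, 7, 4, 10, 2, 6, 8, 9, 0, 1]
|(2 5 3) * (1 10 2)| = 5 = |(1 10 2 5 3)|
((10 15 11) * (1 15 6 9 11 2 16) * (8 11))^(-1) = (1 16 2 15)(6 10 11 8 9)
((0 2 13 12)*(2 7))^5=(13)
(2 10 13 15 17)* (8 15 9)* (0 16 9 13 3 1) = [16, 0, 10, 1, 4, 5, 6, 7, 15, 8, 3, 11, 12, 13, 14, 17, 9, 2] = (0 16 9 8 15 17 2 10 3 1)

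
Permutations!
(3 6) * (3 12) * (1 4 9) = (1 4 9)(3 6 12) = [0, 4, 2, 6, 9, 5, 12, 7, 8, 1, 10, 11, 3]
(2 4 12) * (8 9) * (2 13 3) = (2 4 12 13 3)(8 9) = [0, 1, 4, 2, 12, 5, 6, 7, 9, 8, 10, 11, 13, 3]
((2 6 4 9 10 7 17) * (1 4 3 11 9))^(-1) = ((1 4)(2 6 3 11 9 10 7 17))^(-1) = (1 4)(2 17 7 10 9 11 3 6)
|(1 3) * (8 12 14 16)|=4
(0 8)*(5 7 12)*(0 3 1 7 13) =(0 8 3 1 7 12 5 13) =[8, 7, 2, 1, 4, 13, 6, 12, 3, 9, 10, 11, 5, 0]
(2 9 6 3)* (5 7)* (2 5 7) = (2 9 6 3 5) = [0, 1, 9, 5, 4, 2, 3, 7, 8, 6]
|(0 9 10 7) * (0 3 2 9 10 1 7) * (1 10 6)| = |(0 6 1 7 3 2 9 10)| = 8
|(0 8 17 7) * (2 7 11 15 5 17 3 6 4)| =28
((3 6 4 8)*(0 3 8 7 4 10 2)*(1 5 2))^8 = (0 3 6 10 1 5 2)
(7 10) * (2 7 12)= [0, 1, 7, 3, 4, 5, 6, 10, 8, 9, 12, 11, 2]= (2 7 10 12)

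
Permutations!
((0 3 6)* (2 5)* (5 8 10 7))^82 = ((0 3 6)(2 8 10 7 5))^82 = (0 3 6)(2 10 5 8 7)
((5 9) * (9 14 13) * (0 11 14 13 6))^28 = (14)(5 13 9)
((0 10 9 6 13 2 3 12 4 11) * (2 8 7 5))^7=((0 10 9 6 13 8 7 5 2 3 12 4 11))^7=(0 5 10 2 9 3 6 12 13 4 8 11 7)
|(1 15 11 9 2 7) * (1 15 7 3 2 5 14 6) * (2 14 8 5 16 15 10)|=28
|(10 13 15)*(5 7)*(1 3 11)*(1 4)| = 12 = |(1 3 11 4)(5 7)(10 13 15)|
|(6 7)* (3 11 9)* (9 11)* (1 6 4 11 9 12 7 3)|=|(1 6 3 12 7 4 11 9)|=8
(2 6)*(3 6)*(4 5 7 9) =[0, 1, 3, 6, 5, 7, 2, 9, 8, 4] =(2 3 6)(4 5 7 9)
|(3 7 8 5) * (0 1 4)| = 12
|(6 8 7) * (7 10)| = 4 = |(6 8 10 7)|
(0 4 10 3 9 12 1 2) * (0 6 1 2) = (0 4 10 3 9 12 2 6 1) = [4, 0, 6, 9, 10, 5, 1, 7, 8, 12, 3, 11, 2]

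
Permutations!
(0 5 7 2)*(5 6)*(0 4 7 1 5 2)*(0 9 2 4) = (0 6 4 7 9 2)(1 5) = [6, 5, 0, 3, 7, 1, 4, 9, 8, 2]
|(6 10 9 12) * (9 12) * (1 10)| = 4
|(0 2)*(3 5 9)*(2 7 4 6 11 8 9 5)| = 9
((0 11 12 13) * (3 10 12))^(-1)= ((0 11 3 10 12 13))^(-1)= (0 13 12 10 3 11)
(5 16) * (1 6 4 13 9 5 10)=[0, 6, 2, 3, 13, 16, 4, 7, 8, 5, 1, 11, 12, 9, 14, 15, 10]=(1 6 4 13 9 5 16 10)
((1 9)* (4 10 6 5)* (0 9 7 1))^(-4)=(10)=((0 9)(1 7)(4 10 6 5))^(-4)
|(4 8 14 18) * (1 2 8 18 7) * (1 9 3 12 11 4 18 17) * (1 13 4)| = |(18)(1 2 8 14 7 9 3 12 11)(4 17 13)| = 9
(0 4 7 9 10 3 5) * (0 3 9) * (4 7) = (0 7)(3 5)(9 10) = [7, 1, 2, 5, 4, 3, 6, 0, 8, 10, 9]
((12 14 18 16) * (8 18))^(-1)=((8 18 16 12 14))^(-1)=(8 14 12 16 18)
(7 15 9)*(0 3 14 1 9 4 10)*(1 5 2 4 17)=(0 3 14 5 2 4 10)(1 9 7 15 17)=[3, 9, 4, 14, 10, 2, 6, 15, 8, 7, 0, 11, 12, 13, 5, 17, 16, 1]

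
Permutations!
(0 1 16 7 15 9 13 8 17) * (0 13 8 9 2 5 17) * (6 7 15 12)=(0 1 16 15 2 5 17 13 9 8)(6 7 12)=[1, 16, 5, 3, 4, 17, 7, 12, 0, 8, 10, 11, 6, 9, 14, 2, 15, 13]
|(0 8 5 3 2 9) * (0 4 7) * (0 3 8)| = 10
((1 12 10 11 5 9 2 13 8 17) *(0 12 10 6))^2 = ((0 12 6)(1 10 11 5 9 2 13 8 17))^2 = (0 6 12)(1 11 9 13 17 10 5 2 8)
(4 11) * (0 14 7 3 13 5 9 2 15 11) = [14, 1, 15, 13, 0, 9, 6, 3, 8, 2, 10, 4, 12, 5, 7, 11] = (0 14 7 3 13 5 9 2 15 11 4)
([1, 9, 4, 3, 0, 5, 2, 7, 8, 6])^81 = (0 6)(1 2)(4 9)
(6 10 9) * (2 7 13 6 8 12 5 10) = (2 7 13 6)(5 10 9 8 12) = [0, 1, 7, 3, 4, 10, 2, 13, 12, 8, 9, 11, 5, 6]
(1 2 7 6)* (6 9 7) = (1 2 6)(7 9) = [0, 2, 6, 3, 4, 5, 1, 9, 8, 7]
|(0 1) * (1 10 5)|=4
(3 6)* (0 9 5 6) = [9, 1, 2, 0, 4, 6, 3, 7, 8, 5] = (0 9 5 6 3)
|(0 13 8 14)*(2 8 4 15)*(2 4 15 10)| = |(0 13 15 4 10 2 8 14)| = 8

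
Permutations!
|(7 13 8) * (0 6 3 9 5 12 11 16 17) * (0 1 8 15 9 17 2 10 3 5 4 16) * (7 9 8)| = |(0 6 5 12 11)(1 7 13 15 8 9 4 16 2 10 3 17)| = 60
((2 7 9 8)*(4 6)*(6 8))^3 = ((2 7 9 6 4 8))^3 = (2 6)(4 7)(8 9)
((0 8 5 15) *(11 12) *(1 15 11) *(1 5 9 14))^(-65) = ((0 8 9 14 1 15)(5 11 12))^(-65) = (0 8 9 14 1 15)(5 11 12)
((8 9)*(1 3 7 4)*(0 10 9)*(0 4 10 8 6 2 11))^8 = (0 6 7 4 11 9 3 8 2 10 1)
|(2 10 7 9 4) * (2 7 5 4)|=6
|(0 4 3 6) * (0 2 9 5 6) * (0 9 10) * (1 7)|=8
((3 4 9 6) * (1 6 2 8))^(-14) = (9)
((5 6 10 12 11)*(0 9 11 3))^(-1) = ((0 9 11 5 6 10 12 3))^(-1) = (0 3 12 10 6 5 11 9)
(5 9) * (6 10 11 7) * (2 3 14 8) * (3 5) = (2 5 9 3 14 8)(6 10 11 7) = [0, 1, 5, 14, 4, 9, 10, 6, 2, 3, 11, 7, 12, 13, 8]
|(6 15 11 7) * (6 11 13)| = |(6 15 13)(7 11)| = 6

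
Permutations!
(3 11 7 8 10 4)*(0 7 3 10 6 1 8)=[7, 8, 2, 11, 10, 5, 1, 0, 6, 9, 4, 3]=(0 7)(1 8 6)(3 11)(4 10)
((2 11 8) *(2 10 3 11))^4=(11)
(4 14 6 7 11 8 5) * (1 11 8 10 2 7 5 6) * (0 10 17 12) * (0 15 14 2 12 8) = (0 10 12 15 14 1 11 17 8 6 5 4 2 7) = [10, 11, 7, 3, 2, 4, 5, 0, 6, 9, 12, 17, 15, 13, 1, 14, 16, 8]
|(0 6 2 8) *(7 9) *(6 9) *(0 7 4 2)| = 7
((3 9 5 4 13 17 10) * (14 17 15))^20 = ((3 9 5 4 13 15 14 17 10))^20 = (3 5 13 14 10 9 4 15 17)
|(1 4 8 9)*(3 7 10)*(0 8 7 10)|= 6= |(0 8 9 1 4 7)(3 10)|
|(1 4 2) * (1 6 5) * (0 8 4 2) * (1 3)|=|(0 8 4)(1 2 6 5 3)|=15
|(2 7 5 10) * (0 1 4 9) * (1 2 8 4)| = |(0 2 7 5 10 8 4 9)| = 8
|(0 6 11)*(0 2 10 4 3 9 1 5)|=|(0 6 11 2 10 4 3 9 1 5)|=10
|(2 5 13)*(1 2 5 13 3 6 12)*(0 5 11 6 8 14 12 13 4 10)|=30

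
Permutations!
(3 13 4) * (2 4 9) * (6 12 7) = (2 4 3 13 9)(6 12 7) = [0, 1, 4, 13, 3, 5, 12, 6, 8, 2, 10, 11, 7, 9]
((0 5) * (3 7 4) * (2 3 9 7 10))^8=((0 5)(2 3 10)(4 9 7))^8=(2 10 3)(4 7 9)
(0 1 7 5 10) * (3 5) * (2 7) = (0 1 2 7 3 5 10) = [1, 2, 7, 5, 4, 10, 6, 3, 8, 9, 0]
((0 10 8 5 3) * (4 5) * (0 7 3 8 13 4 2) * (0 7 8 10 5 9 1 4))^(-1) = (0 13 10 5)(1 9 4)(2 8 3 7)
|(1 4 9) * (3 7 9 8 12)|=7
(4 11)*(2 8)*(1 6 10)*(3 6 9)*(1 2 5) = [0, 9, 8, 6, 11, 1, 10, 7, 5, 3, 2, 4] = (1 9 3 6 10 2 8 5)(4 11)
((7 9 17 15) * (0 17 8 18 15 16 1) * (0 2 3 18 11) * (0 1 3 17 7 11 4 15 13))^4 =(0 4 2 18 9 11 16)(1 3 7 15 17 13 8)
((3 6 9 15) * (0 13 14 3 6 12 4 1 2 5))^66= ((0 13 14 3 12 4 1 2 5)(6 9 15))^66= (15)(0 3 1)(2 13 12)(4 5 14)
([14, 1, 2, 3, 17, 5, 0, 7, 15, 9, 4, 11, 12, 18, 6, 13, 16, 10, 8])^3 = (8 18 13 15)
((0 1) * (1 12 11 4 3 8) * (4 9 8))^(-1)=(0 1 8 9 11 12)(3 4)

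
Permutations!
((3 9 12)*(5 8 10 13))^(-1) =((3 9 12)(5 8 10 13))^(-1) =(3 12 9)(5 13 10 8)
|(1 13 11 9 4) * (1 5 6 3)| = |(1 13 11 9 4 5 6 3)| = 8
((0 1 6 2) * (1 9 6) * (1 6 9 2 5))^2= ((9)(0 2)(1 6 5))^2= (9)(1 5 6)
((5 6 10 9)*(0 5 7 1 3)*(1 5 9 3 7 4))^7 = ((0 9 4 1 7 5 6 10 3))^7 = (0 10 5 1 9 3 6 7 4)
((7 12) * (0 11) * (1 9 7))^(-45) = (0 11)(1 12 7 9)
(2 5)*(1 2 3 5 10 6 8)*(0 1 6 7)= [1, 2, 10, 5, 4, 3, 8, 0, 6, 9, 7]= (0 1 2 10 7)(3 5)(6 8)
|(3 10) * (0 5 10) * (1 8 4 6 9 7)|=12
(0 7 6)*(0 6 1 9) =[7, 9, 2, 3, 4, 5, 6, 1, 8, 0] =(0 7 1 9)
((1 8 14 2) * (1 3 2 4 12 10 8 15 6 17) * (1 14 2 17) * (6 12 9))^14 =((1 15 12 10 8 2 3 17 14 4 9 6))^14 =(1 12 8 3 14 9)(2 17 4 6 15 10)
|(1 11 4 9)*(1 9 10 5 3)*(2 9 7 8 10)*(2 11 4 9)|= 9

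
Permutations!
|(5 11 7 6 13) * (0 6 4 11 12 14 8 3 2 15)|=30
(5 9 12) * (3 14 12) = (3 14 12 5 9) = [0, 1, 2, 14, 4, 9, 6, 7, 8, 3, 10, 11, 5, 13, 12]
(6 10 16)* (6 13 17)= [0, 1, 2, 3, 4, 5, 10, 7, 8, 9, 16, 11, 12, 17, 14, 15, 13, 6]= (6 10 16 13 17)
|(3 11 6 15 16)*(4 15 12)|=|(3 11 6 12 4 15 16)|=7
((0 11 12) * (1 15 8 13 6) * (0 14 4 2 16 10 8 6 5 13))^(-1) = (0 8 10 16 2 4 14 12 11)(1 6 15)(5 13)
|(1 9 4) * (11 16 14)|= 3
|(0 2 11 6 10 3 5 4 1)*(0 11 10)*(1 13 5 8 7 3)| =|(0 2 10 1 11 6)(3 8 7)(4 13 5)| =6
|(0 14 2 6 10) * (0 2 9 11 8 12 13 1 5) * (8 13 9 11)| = |(0 14 11 13 1 5)(2 6 10)(8 12 9)| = 6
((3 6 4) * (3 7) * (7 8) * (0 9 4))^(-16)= ((0 9 4 8 7 3 6))^(-16)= (0 3 8 9 6 7 4)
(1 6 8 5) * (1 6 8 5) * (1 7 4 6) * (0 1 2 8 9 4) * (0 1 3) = (0 3)(1 9 4 6 5 2 8 7) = [3, 9, 8, 0, 6, 2, 5, 1, 7, 4]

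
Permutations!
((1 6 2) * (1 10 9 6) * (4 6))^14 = (2 6 4 9 10) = ((2 10 9 4 6))^14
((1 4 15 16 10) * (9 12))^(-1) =((1 4 15 16 10)(9 12))^(-1) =(1 10 16 15 4)(9 12)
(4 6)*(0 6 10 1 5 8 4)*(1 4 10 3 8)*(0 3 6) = (1 5)(3 8 10 4 6) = [0, 5, 2, 8, 6, 1, 3, 7, 10, 9, 4]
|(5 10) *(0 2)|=|(0 2)(5 10)|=2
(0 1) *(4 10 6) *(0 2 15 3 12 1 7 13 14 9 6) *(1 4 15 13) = (0 7 1 2 13 14 9 6 15 3 12 4 10) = [7, 2, 13, 12, 10, 5, 15, 1, 8, 6, 0, 11, 4, 14, 9, 3]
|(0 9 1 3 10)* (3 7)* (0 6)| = |(0 9 1 7 3 10 6)| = 7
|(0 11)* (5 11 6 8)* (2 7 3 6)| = |(0 2 7 3 6 8 5 11)| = 8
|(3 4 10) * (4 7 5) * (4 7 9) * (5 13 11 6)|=|(3 9 4 10)(5 7 13 11 6)|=20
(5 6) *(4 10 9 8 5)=(4 10 9 8 5 6)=[0, 1, 2, 3, 10, 6, 4, 7, 5, 8, 9]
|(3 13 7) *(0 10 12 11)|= |(0 10 12 11)(3 13 7)|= 12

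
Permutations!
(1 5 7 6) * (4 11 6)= (1 5 7 4 11 6)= [0, 5, 2, 3, 11, 7, 1, 4, 8, 9, 10, 6]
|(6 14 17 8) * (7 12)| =|(6 14 17 8)(7 12)| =4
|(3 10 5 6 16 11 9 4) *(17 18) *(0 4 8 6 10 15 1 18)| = 70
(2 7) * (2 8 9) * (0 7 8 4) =(0 7 4)(2 8 9) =[7, 1, 8, 3, 0, 5, 6, 4, 9, 2]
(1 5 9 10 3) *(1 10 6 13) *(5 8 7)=(1 8 7 5 9 6 13)(3 10)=[0, 8, 2, 10, 4, 9, 13, 5, 7, 6, 3, 11, 12, 1]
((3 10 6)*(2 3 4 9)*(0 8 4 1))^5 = (0 3 8 10 4 6 9 1 2)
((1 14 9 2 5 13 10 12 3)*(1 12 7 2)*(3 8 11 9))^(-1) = (1 9 11 8 12 3 14)(2 7 10 13 5)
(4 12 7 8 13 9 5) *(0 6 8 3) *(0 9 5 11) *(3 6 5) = (0 5 4 12 7 6 8 13 3 9 11) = [5, 1, 2, 9, 12, 4, 8, 6, 13, 11, 10, 0, 7, 3]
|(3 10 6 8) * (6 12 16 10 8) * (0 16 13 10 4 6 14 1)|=|(0 16 4 6 14 1)(3 8)(10 12 13)|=6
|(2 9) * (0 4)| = |(0 4)(2 9)| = 2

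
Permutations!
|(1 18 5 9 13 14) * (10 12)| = 6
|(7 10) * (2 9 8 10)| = 5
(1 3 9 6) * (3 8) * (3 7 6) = (1 8 7 6)(3 9) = [0, 8, 2, 9, 4, 5, 1, 6, 7, 3]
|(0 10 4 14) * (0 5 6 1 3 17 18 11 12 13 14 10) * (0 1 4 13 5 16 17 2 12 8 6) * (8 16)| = 12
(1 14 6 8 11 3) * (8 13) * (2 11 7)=(1 14 6 13 8 7 2 11 3)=[0, 14, 11, 1, 4, 5, 13, 2, 7, 9, 10, 3, 12, 8, 6]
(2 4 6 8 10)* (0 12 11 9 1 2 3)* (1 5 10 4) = (0 12 11 9 5 10 3)(1 2)(4 6 8) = [12, 2, 1, 0, 6, 10, 8, 7, 4, 5, 3, 9, 11]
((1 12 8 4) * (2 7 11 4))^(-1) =(1 4 11 7 2 8 12)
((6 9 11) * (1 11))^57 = ((1 11 6 9))^57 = (1 11 6 9)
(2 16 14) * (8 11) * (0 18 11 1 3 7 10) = [18, 3, 16, 7, 4, 5, 6, 10, 1, 9, 0, 8, 12, 13, 2, 15, 14, 17, 11] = (0 18 11 8 1 3 7 10)(2 16 14)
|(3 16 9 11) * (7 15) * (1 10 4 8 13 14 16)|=10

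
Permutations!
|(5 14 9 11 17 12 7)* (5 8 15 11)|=6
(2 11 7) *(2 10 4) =(2 11 7 10 4) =[0, 1, 11, 3, 2, 5, 6, 10, 8, 9, 4, 7]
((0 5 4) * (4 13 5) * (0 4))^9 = (5 13) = ((5 13))^9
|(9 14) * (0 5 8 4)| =|(0 5 8 4)(9 14)| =4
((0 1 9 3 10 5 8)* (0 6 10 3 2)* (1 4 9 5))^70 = (10)(0 9)(2 4)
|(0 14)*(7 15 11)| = |(0 14)(7 15 11)| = 6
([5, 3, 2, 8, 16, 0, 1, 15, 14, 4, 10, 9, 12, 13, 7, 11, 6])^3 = [5, 14, 2, 7, 1, 0, 8, 9, 15, 6, 10, 16, 12, 13, 11, 4, 3]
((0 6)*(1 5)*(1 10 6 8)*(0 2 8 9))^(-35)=((0 9)(1 5 10 6 2 8))^(-35)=(0 9)(1 5 10 6 2 8)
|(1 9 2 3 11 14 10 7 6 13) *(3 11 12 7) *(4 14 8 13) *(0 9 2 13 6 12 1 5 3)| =26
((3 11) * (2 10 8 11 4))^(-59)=((2 10 8 11 3 4))^(-59)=(2 10 8 11 3 4)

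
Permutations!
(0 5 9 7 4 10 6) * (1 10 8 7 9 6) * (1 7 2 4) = (0 5 6)(1 10 7)(2 4 8) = [5, 10, 4, 3, 8, 6, 0, 1, 2, 9, 7]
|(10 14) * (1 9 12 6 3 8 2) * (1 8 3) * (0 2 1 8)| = 10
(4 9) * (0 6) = (0 6)(4 9) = [6, 1, 2, 3, 9, 5, 0, 7, 8, 4]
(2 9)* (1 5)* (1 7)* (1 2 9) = (9)(1 5 7 2) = [0, 5, 1, 3, 4, 7, 6, 2, 8, 9]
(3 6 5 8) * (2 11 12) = (2 11 12)(3 6 5 8) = [0, 1, 11, 6, 4, 8, 5, 7, 3, 9, 10, 12, 2]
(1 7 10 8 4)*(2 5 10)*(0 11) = (0 11)(1 7 2 5 10 8 4) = [11, 7, 5, 3, 1, 10, 6, 2, 4, 9, 8, 0]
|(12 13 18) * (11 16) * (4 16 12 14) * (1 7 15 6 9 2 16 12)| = 40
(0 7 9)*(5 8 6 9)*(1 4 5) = (0 7 1 4 5 8 6 9) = [7, 4, 2, 3, 5, 8, 9, 1, 6, 0]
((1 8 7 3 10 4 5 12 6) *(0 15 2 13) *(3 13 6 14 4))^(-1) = (0 13 7 8 1 6 2 15)(3 10)(4 14 12 5)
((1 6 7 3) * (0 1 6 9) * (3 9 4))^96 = (0 7 3 1 9 6 4)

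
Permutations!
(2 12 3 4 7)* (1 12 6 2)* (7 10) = (1 12 3 4 10 7)(2 6) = [0, 12, 6, 4, 10, 5, 2, 1, 8, 9, 7, 11, 3]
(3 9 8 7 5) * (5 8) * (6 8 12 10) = (3 9 5)(6 8 7 12 10) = [0, 1, 2, 9, 4, 3, 8, 12, 7, 5, 6, 11, 10]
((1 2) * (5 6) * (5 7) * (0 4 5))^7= (0 5 7 4 6)(1 2)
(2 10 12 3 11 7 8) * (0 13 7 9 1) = (0 13 7 8 2 10 12 3 11 9 1) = [13, 0, 10, 11, 4, 5, 6, 8, 2, 1, 12, 9, 3, 7]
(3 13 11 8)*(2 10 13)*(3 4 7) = (2 10 13 11 8 4 7 3) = [0, 1, 10, 2, 7, 5, 6, 3, 4, 9, 13, 8, 12, 11]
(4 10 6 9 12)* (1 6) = (1 6 9 12 4 10) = [0, 6, 2, 3, 10, 5, 9, 7, 8, 12, 1, 11, 4]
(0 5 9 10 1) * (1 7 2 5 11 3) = (0 11 3 1)(2 5 9 10 7) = [11, 0, 5, 1, 4, 9, 6, 2, 8, 10, 7, 3]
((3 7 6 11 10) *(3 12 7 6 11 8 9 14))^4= ((3 6 8 9 14)(7 11 10 12))^4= (3 14 9 8 6)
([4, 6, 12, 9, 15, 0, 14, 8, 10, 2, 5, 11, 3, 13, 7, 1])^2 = (0 15 6 7 10)(1 14 8 5 4)(2 3)(9 12)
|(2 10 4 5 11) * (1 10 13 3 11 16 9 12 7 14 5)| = 12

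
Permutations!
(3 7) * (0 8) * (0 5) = (0 8 5)(3 7) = [8, 1, 2, 7, 4, 0, 6, 3, 5]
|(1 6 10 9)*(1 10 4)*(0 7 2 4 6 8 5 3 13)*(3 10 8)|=28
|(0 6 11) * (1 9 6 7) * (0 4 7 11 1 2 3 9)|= 9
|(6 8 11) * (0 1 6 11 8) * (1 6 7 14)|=|(0 6)(1 7 14)|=6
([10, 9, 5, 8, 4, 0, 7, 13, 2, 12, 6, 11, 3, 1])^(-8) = (0 13 3)(1 8 10)(2 6 9)(5 7 12)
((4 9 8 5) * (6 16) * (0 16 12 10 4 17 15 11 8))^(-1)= (0 9 4 10 12 6 16)(5 8 11 15 17)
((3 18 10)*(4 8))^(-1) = ((3 18 10)(4 8))^(-1) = (3 10 18)(4 8)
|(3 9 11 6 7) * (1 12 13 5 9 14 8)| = 11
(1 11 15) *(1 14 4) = [0, 11, 2, 3, 1, 5, 6, 7, 8, 9, 10, 15, 12, 13, 4, 14] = (1 11 15 14 4)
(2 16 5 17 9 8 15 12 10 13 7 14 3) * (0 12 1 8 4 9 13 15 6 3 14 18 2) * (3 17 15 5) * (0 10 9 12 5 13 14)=(0 5 15 1 8 6 17 14)(2 16 3 10 13 7 18)(4 12 9)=[5, 8, 16, 10, 12, 15, 17, 18, 6, 4, 13, 11, 9, 7, 0, 1, 3, 14, 2]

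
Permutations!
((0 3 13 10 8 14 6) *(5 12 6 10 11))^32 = ((0 3 13 11 5 12 6)(8 14 10))^32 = (0 5 3 12 13 6 11)(8 10 14)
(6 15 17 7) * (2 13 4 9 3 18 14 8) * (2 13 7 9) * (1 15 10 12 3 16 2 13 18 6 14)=(1 15 17 9 16 2 7 14 8 18)(3 6 10 12)(4 13)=[0, 15, 7, 6, 13, 5, 10, 14, 18, 16, 12, 11, 3, 4, 8, 17, 2, 9, 1]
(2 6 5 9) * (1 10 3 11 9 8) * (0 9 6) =[9, 10, 0, 11, 4, 8, 5, 7, 1, 2, 3, 6] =(0 9 2)(1 10 3 11 6 5 8)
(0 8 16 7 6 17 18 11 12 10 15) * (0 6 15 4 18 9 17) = (0 8 16 7 15 6)(4 18 11 12 10)(9 17) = [8, 1, 2, 3, 18, 5, 0, 15, 16, 17, 4, 12, 10, 13, 14, 6, 7, 9, 11]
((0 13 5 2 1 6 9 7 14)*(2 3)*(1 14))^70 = ((0 13 5 3 2 14)(1 6 9 7))^70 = (0 2 5)(1 9)(3 13 14)(6 7)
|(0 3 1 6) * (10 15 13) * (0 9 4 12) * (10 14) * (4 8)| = 8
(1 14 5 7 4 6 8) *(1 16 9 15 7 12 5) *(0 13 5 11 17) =[13, 14, 2, 3, 6, 12, 8, 4, 16, 15, 10, 17, 11, 5, 1, 7, 9, 0] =(0 13 5 12 11 17)(1 14)(4 6 8 16 9 15 7)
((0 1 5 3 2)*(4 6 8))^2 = (0 5 2 1 3)(4 8 6)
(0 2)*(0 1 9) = (0 2 1 9) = [2, 9, 1, 3, 4, 5, 6, 7, 8, 0]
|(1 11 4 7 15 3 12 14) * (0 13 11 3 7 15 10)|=|(0 13 11 4 15 7 10)(1 3 12 14)|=28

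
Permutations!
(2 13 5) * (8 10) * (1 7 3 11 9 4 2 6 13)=(1 7 3 11 9 4 2)(5 6 13)(8 10)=[0, 7, 1, 11, 2, 6, 13, 3, 10, 4, 8, 9, 12, 5]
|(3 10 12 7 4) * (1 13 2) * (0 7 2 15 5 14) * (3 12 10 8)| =10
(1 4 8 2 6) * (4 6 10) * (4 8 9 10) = [0, 6, 4, 3, 9, 5, 1, 7, 2, 10, 8] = (1 6)(2 4 9 10 8)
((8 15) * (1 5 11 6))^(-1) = (1 6 11 5)(8 15)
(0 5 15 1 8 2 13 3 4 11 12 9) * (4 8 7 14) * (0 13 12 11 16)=(0 5 15 1 7 14 4 16)(2 12 9 13 3 8)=[5, 7, 12, 8, 16, 15, 6, 14, 2, 13, 10, 11, 9, 3, 4, 1, 0]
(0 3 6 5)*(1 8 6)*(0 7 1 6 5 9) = [3, 8, 2, 6, 4, 7, 9, 1, 5, 0] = (0 3 6 9)(1 8 5 7)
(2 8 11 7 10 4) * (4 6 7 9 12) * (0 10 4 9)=(0 10 6 7 4 2 8 11)(9 12)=[10, 1, 8, 3, 2, 5, 7, 4, 11, 12, 6, 0, 9]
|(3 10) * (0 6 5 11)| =|(0 6 5 11)(3 10)| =4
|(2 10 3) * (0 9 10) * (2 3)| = 4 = |(0 9 10 2)|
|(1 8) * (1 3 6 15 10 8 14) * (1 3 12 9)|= 9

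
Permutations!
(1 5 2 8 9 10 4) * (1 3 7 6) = (1 5 2 8 9 10 4 3 7 6) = [0, 5, 8, 7, 3, 2, 1, 6, 9, 10, 4]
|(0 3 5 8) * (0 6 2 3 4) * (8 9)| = 6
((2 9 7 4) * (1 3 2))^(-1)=((1 3 2 9 7 4))^(-1)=(1 4 7 9 2 3)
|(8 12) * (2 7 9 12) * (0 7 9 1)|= |(0 7 1)(2 9 12 8)|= 12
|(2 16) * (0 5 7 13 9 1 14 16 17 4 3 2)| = |(0 5 7 13 9 1 14 16)(2 17 4 3)| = 8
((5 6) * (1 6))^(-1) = ((1 6 5))^(-1) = (1 5 6)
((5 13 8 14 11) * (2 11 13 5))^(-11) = ((2 11)(8 14 13))^(-11) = (2 11)(8 14 13)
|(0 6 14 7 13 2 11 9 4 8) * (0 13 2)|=10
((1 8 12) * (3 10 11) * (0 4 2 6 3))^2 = (0 2 3 11 4 6 10)(1 12 8)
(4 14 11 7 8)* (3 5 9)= (3 5 9)(4 14 11 7 8)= [0, 1, 2, 5, 14, 9, 6, 8, 4, 3, 10, 7, 12, 13, 11]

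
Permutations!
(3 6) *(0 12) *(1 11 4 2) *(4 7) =(0 12)(1 11 7 4 2)(3 6) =[12, 11, 1, 6, 2, 5, 3, 4, 8, 9, 10, 7, 0]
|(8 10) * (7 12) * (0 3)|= |(0 3)(7 12)(8 10)|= 2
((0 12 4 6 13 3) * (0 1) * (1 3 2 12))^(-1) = (0 1)(2 13 6 4 12)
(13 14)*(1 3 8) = (1 3 8)(13 14) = [0, 3, 2, 8, 4, 5, 6, 7, 1, 9, 10, 11, 12, 14, 13]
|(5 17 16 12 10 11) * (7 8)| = |(5 17 16 12 10 11)(7 8)| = 6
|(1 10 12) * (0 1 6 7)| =6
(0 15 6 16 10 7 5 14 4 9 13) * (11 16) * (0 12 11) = (0 15 6)(4 9 13 12 11 16 10 7 5 14) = [15, 1, 2, 3, 9, 14, 0, 5, 8, 13, 7, 16, 11, 12, 4, 6, 10]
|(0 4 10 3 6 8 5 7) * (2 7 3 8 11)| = 10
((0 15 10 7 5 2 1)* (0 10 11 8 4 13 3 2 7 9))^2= ((0 15 11 8 4 13 3 2 1 10 9)(5 7))^2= (0 11 4 3 1 9 15 8 13 2 10)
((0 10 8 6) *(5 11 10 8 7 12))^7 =(0 8 6)(5 10 12 11 7)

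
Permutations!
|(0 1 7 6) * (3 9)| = |(0 1 7 6)(3 9)| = 4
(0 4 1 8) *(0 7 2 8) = (0 4 1)(2 8 7) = [4, 0, 8, 3, 1, 5, 6, 2, 7]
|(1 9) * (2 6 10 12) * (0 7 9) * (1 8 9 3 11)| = 20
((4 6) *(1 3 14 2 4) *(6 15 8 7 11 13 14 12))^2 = (1 12)(2 15 7 13)(3 6)(4 8 11 14)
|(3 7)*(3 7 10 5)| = 3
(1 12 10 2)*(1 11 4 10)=(1 12)(2 11 4 10)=[0, 12, 11, 3, 10, 5, 6, 7, 8, 9, 2, 4, 1]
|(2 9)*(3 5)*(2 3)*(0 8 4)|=|(0 8 4)(2 9 3 5)|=12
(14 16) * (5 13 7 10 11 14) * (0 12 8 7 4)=(0 12 8 7 10 11 14 16 5 13 4)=[12, 1, 2, 3, 0, 13, 6, 10, 7, 9, 11, 14, 8, 4, 16, 15, 5]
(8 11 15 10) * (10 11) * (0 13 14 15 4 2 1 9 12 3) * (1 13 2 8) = (0 2 13 14 15 11 4 8 10 1 9 12 3) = [2, 9, 13, 0, 8, 5, 6, 7, 10, 12, 1, 4, 3, 14, 15, 11]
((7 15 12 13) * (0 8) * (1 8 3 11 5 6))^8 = (15)(0 3 11 5 6 1 8)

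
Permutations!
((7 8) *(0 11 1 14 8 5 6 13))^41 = ((0 11 1 14 8 7 5 6 13))^41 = (0 7 11 5 1 6 14 13 8)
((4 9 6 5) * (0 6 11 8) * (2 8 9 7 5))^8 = ((0 6 2 8)(4 7 5)(9 11))^8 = (11)(4 5 7)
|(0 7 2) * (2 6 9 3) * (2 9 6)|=6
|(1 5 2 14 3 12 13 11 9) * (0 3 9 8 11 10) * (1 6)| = |(0 3 12 13 10)(1 5 2 14 9 6)(8 11)| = 30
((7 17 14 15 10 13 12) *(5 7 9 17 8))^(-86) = (5 7 8)(9 13 15 17 12 10 14)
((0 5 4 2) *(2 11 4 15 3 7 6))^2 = ((0 5 15 3 7 6 2)(4 11))^2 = (0 15 7 2 5 3 6)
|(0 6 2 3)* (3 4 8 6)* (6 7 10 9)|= 14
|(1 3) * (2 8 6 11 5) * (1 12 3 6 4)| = |(1 6 11 5 2 8 4)(3 12)| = 14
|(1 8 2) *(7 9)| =|(1 8 2)(7 9)| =6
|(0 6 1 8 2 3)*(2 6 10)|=|(0 10 2 3)(1 8 6)|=12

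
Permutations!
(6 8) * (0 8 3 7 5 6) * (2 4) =(0 8)(2 4)(3 7 5 6) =[8, 1, 4, 7, 2, 6, 3, 5, 0]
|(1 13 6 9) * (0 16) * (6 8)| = |(0 16)(1 13 8 6 9)| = 10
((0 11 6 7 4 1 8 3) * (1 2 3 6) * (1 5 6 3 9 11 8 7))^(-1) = (0 3 8)(1 6 5 11 9 2 4 7)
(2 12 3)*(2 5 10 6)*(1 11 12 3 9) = (1 11 12 9)(2 3 5 10 6) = [0, 11, 3, 5, 4, 10, 2, 7, 8, 1, 6, 12, 9]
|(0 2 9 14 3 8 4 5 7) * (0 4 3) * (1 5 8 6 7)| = |(0 2 9 14)(1 5)(3 6 7 4 8)| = 20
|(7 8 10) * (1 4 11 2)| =|(1 4 11 2)(7 8 10)| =12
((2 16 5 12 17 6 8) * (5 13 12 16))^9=(2 5 16 13 12 17 6 8)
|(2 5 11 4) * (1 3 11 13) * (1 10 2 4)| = |(1 3 11)(2 5 13 10)| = 12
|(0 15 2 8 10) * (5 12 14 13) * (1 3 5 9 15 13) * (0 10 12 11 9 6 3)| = |(0 13 6 3 5 11 9 15 2 8 12 14 1)| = 13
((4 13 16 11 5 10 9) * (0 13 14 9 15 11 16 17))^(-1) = (0 17 13)(4 9 14)(5 11 15 10)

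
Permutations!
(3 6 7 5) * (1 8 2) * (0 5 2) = (0 5 3 6 7 2 1 8) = [5, 8, 1, 6, 4, 3, 7, 2, 0]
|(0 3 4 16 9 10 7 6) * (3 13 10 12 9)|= |(0 13 10 7 6)(3 4 16)(9 12)|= 30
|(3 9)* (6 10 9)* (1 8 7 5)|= |(1 8 7 5)(3 6 10 9)|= 4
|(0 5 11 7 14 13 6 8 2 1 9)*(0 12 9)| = 10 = |(0 5 11 7 14 13 6 8 2 1)(9 12)|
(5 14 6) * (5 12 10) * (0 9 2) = (0 9 2)(5 14 6 12 10) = [9, 1, 0, 3, 4, 14, 12, 7, 8, 2, 5, 11, 10, 13, 6]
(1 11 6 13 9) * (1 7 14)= [0, 11, 2, 3, 4, 5, 13, 14, 8, 7, 10, 6, 12, 9, 1]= (1 11 6 13 9 7 14)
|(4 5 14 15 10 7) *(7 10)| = 5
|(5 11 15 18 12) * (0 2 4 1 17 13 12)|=11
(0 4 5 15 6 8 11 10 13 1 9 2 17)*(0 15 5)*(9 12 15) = (0 4)(1 12 15 6 8 11 10 13)(2 17 9) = [4, 12, 17, 3, 0, 5, 8, 7, 11, 2, 13, 10, 15, 1, 14, 6, 16, 9]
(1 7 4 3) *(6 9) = (1 7 4 3)(6 9) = [0, 7, 2, 1, 3, 5, 9, 4, 8, 6]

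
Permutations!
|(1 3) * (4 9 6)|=|(1 3)(4 9 6)|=6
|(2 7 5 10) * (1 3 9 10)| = |(1 3 9 10 2 7 5)| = 7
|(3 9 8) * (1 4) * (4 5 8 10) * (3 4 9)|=4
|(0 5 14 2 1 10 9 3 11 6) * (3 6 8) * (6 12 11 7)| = 13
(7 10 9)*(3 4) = (3 4)(7 10 9) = [0, 1, 2, 4, 3, 5, 6, 10, 8, 7, 9]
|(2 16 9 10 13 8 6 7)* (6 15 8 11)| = 8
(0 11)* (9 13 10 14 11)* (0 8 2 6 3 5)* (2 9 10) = (0 10 14 11 8 9 13 2 6 3 5) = [10, 1, 6, 5, 4, 0, 3, 7, 9, 13, 14, 8, 12, 2, 11]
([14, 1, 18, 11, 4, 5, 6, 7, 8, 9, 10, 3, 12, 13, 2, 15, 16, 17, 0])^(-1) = [18, 1, 14, 11, 4, 5, 6, 7, 8, 9, 10, 3, 12, 13, 0, 15, 16, 17, 2]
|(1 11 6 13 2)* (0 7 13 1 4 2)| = 6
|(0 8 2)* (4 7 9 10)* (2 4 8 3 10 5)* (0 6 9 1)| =|(0 3 10 8 4 7 1)(2 6 9 5)| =28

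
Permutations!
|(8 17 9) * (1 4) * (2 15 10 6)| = |(1 4)(2 15 10 6)(8 17 9)| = 12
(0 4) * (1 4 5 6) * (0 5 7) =(0 7)(1 4 5 6) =[7, 4, 2, 3, 5, 6, 1, 0]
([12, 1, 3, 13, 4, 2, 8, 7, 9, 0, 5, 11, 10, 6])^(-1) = (0 9 8 6 13 3 2 5 10 12)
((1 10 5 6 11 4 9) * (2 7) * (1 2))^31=((1 10 5 6 11 4 9 2 7))^31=(1 11 7 6 2 5 9 10 4)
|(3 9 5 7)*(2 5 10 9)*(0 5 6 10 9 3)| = |(0 5 7)(2 6 10 3)| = 12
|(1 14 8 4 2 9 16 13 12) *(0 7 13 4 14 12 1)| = |(0 7 13 1 12)(2 9 16 4)(8 14)| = 20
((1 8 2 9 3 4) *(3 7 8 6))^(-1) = (1 4 3 6)(2 8 7 9)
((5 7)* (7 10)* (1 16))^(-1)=(1 16)(5 7 10)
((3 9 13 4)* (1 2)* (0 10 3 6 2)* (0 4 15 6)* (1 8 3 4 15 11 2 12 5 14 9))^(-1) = (0 4 10)(1 3 8 2 11 13 9 14 5 12 6 15)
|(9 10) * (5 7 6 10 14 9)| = 4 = |(5 7 6 10)(9 14)|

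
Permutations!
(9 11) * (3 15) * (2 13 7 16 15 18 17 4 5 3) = (2 13 7 16 15)(3 18 17 4 5)(9 11) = [0, 1, 13, 18, 5, 3, 6, 16, 8, 11, 10, 9, 12, 7, 14, 2, 15, 4, 17]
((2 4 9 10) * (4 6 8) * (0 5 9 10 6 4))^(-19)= ((0 5 9 6 8)(2 4 10))^(-19)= (0 5 9 6 8)(2 10 4)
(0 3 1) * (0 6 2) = (0 3 1 6 2) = [3, 6, 0, 1, 4, 5, 2]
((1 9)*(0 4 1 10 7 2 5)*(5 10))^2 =((0 4 1 9 5)(2 10 7))^2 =(0 1 5 4 9)(2 7 10)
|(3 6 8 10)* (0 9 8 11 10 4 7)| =20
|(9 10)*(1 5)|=|(1 5)(9 10)|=2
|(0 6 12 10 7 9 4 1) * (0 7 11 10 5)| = |(0 6 12 5)(1 7 9 4)(10 11)| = 4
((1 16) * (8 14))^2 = (16) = ((1 16)(8 14))^2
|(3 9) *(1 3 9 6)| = 3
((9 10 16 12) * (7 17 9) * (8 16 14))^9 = (7 17 9 10 14 8 16 12)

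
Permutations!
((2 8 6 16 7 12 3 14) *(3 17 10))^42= (2 6 7 17 3)(8 16 12 10 14)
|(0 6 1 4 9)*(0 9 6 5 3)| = |(9)(0 5 3)(1 4 6)| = 3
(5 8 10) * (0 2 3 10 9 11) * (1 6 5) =(0 2 3 10 1 6 5 8 9 11) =[2, 6, 3, 10, 4, 8, 5, 7, 9, 11, 1, 0]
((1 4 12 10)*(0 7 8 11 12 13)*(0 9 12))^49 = (0 7 8 11)(1 4 13 9 12 10)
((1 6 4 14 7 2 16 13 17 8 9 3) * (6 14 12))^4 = ((1 14 7 2 16 13 17 8 9 3)(4 12 6))^4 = (1 16 9 7 17)(2 8 14 13 3)(4 12 6)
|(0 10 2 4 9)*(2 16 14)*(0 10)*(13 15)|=6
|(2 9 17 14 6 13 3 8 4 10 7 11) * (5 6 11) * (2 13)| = 13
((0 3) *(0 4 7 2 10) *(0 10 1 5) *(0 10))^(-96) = ((0 3 4 7 2 1 5 10))^(-96) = (10)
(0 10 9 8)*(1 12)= (0 10 9 8)(1 12)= [10, 12, 2, 3, 4, 5, 6, 7, 0, 8, 9, 11, 1]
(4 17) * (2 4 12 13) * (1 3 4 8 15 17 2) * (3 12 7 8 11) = [0, 12, 11, 4, 2, 5, 6, 8, 15, 9, 10, 3, 13, 1, 14, 17, 16, 7] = (1 12 13)(2 11 3 4)(7 8 15 17)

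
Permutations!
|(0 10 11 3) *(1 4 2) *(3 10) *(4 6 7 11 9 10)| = 6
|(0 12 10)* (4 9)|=|(0 12 10)(4 9)|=6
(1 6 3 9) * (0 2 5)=[2, 6, 5, 9, 4, 0, 3, 7, 8, 1]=(0 2 5)(1 6 3 9)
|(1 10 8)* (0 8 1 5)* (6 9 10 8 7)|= |(0 7 6 9 10 1 8 5)|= 8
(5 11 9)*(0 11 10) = [11, 1, 2, 3, 4, 10, 6, 7, 8, 5, 0, 9] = (0 11 9 5 10)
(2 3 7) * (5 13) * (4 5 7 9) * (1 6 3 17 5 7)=[0, 6, 17, 9, 7, 13, 3, 2, 8, 4, 10, 11, 12, 1, 14, 15, 16, 5]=(1 6 3 9 4 7 2 17 5 13)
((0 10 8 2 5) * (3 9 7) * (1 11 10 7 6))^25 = (0 9 11 2 7 6 10 5 3 1 8)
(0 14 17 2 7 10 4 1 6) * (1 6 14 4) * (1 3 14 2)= (0 4 6)(1 2 7 10 3 14 17)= [4, 2, 7, 14, 6, 5, 0, 10, 8, 9, 3, 11, 12, 13, 17, 15, 16, 1]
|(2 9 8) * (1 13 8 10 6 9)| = 12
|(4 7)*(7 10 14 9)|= |(4 10 14 9 7)|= 5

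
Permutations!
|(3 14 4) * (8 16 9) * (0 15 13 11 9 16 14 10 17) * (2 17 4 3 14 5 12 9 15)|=12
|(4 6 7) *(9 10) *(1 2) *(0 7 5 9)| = |(0 7 4 6 5 9 10)(1 2)| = 14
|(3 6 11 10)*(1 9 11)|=6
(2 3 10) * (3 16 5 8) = (2 16 5 8 3 10) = [0, 1, 16, 10, 4, 8, 6, 7, 3, 9, 2, 11, 12, 13, 14, 15, 5]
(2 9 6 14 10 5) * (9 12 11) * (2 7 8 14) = [0, 1, 12, 3, 4, 7, 2, 8, 14, 6, 5, 9, 11, 13, 10] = (2 12 11 9 6)(5 7 8 14 10)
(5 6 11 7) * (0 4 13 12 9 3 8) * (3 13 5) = [4, 1, 2, 8, 5, 6, 11, 3, 0, 13, 10, 7, 9, 12] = (0 4 5 6 11 7 3 8)(9 13 12)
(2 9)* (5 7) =(2 9)(5 7) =[0, 1, 9, 3, 4, 7, 6, 5, 8, 2]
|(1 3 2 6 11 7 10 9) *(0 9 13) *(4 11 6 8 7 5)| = 9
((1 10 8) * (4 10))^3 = ((1 4 10 8))^3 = (1 8 10 4)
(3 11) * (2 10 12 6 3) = (2 10 12 6 3 11) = [0, 1, 10, 11, 4, 5, 3, 7, 8, 9, 12, 2, 6]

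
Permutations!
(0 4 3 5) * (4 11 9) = [11, 1, 2, 5, 3, 0, 6, 7, 8, 4, 10, 9] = (0 11 9 4 3 5)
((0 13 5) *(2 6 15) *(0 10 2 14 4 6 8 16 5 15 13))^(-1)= ((2 8 16 5 10)(4 6 13 15 14))^(-1)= (2 10 5 16 8)(4 14 15 13 6)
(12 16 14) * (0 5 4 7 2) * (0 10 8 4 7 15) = (0 5 7 2 10 8 4 15)(12 16 14) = [5, 1, 10, 3, 15, 7, 6, 2, 4, 9, 8, 11, 16, 13, 12, 0, 14]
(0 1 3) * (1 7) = (0 7 1 3) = [7, 3, 2, 0, 4, 5, 6, 1]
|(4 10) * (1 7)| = 2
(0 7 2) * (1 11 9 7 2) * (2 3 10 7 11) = (0 3 10 7 1 2)(9 11) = [3, 2, 0, 10, 4, 5, 6, 1, 8, 11, 7, 9]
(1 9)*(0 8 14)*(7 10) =(0 8 14)(1 9)(7 10) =[8, 9, 2, 3, 4, 5, 6, 10, 14, 1, 7, 11, 12, 13, 0]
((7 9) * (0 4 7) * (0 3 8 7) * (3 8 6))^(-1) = (0 4)(3 6)(7 8 9)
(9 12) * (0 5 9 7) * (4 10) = [5, 1, 2, 3, 10, 9, 6, 0, 8, 12, 4, 11, 7] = (0 5 9 12 7)(4 10)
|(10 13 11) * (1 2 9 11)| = 6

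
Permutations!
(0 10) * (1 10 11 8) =(0 11 8 1 10) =[11, 10, 2, 3, 4, 5, 6, 7, 1, 9, 0, 8]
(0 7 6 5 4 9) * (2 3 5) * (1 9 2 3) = (0 7 6 3 5 4 2 1 9) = [7, 9, 1, 5, 2, 4, 3, 6, 8, 0]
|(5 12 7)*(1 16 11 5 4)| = |(1 16 11 5 12 7 4)| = 7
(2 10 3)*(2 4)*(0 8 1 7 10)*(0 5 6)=(0 8 1 7 10 3 4 2 5 6)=[8, 7, 5, 4, 2, 6, 0, 10, 1, 9, 3]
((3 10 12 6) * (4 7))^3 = ((3 10 12 6)(4 7))^3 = (3 6 12 10)(4 7)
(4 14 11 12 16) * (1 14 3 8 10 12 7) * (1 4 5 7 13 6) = (1 14 11 13 6)(3 8 10 12 16 5 7 4) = [0, 14, 2, 8, 3, 7, 1, 4, 10, 9, 12, 13, 16, 6, 11, 15, 5]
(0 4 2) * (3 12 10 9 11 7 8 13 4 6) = (0 6 3 12 10 9 11 7 8 13 4 2) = [6, 1, 0, 12, 2, 5, 3, 8, 13, 11, 9, 7, 10, 4]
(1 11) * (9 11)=(1 9 11)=[0, 9, 2, 3, 4, 5, 6, 7, 8, 11, 10, 1]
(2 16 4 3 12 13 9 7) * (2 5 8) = (2 16 4 3 12 13 9 7 5 8) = [0, 1, 16, 12, 3, 8, 6, 5, 2, 7, 10, 11, 13, 9, 14, 15, 4]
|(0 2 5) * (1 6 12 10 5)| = |(0 2 1 6 12 10 5)| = 7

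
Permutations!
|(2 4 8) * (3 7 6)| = 3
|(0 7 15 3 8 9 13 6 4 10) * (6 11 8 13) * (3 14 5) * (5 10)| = 40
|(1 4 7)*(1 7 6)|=3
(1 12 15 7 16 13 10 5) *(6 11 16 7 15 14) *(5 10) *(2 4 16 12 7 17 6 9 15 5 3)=(1 7 17 6 11 12 14 9 15 5)(2 4 16 13 3)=[0, 7, 4, 2, 16, 1, 11, 17, 8, 15, 10, 12, 14, 3, 9, 5, 13, 6]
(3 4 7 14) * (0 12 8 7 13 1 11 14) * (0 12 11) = (0 11 14 3 4 13 1)(7 12 8) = [11, 0, 2, 4, 13, 5, 6, 12, 7, 9, 10, 14, 8, 1, 3]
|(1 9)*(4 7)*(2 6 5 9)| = 10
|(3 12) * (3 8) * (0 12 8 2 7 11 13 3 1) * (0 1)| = 8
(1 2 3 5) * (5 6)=[0, 2, 3, 6, 4, 1, 5]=(1 2 3 6 5)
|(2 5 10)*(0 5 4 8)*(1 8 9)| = |(0 5 10 2 4 9 1 8)| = 8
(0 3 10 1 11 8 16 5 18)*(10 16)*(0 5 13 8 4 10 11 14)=(0 3 16 13 8 11 4 10 1 14)(5 18)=[3, 14, 2, 16, 10, 18, 6, 7, 11, 9, 1, 4, 12, 8, 0, 15, 13, 17, 5]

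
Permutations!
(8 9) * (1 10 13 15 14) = (1 10 13 15 14)(8 9) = [0, 10, 2, 3, 4, 5, 6, 7, 9, 8, 13, 11, 12, 15, 1, 14]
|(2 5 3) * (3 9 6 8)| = 6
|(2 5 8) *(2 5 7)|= |(2 7)(5 8)|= 2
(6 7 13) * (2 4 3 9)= (2 4 3 9)(6 7 13)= [0, 1, 4, 9, 3, 5, 7, 13, 8, 2, 10, 11, 12, 6]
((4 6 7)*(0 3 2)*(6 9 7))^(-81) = ((0 3 2)(4 9 7))^(-81) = (9)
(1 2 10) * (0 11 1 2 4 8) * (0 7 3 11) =(1 4 8 7 3 11)(2 10) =[0, 4, 10, 11, 8, 5, 6, 3, 7, 9, 2, 1]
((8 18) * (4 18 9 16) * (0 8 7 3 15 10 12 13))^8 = ((0 8 9 16 4 18 7 3 15 10 12 13))^8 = (0 15 4)(3 16 13)(7 9 12)(8 10 18)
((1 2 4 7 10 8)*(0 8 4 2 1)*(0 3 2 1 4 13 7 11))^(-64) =(0 11 4 1 2 3 8)(7 13 10)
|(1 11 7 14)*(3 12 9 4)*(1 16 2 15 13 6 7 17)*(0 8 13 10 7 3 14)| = 42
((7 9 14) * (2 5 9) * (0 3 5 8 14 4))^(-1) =(0 4 9 5 3)(2 7 14 8)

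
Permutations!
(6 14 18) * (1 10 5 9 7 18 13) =(1 10 5 9 7 18 6 14 13) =[0, 10, 2, 3, 4, 9, 14, 18, 8, 7, 5, 11, 12, 1, 13, 15, 16, 17, 6]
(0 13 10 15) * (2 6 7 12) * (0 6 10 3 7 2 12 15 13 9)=[9, 1, 10, 7, 4, 5, 2, 15, 8, 0, 13, 11, 12, 3, 14, 6]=(0 9)(2 10 13 3 7 15 6)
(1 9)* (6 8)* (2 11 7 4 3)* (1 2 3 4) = (1 9 2 11 7)(6 8) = [0, 9, 11, 3, 4, 5, 8, 1, 6, 2, 10, 7]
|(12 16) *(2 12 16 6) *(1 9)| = |(16)(1 9)(2 12 6)| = 6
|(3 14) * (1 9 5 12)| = |(1 9 5 12)(3 14)| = 4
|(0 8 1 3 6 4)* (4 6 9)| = |(0 8 1 3 9 4)| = 6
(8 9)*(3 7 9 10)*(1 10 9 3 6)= (1 10 6)(3 7)(8 9)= [0, 10, 2, 7, 4, 5, 1, 3, 9, 8, 6]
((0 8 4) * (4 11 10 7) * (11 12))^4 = ((0 8 12 11 10 7 4))^4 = (0 10 8 7 12 4 11)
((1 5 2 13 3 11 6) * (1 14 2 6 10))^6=(1 3 14)(2 5 11)(6 10 13)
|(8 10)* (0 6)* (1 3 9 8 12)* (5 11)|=|(0 6)(1 3 9 8 10 12)(5 11)|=6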